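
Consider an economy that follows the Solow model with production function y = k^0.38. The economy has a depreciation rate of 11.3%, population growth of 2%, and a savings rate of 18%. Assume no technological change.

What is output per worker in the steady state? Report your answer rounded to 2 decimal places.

y* ≈ 1.20

At the steady state, Δk = 0, so s·k^α = (n + δ)·k.
Dividing both sides by k: k^(1−α) = s / (n + δ).
k^0.62 = 0.18 / (0.020 + 0.113) = 0.18 / 0.133 = 1.3534
k* = 1.3534^(1/0.62) ≈ 1.6292
y* = (k*)^α = 1.6292^0.38 ≈ 1.2038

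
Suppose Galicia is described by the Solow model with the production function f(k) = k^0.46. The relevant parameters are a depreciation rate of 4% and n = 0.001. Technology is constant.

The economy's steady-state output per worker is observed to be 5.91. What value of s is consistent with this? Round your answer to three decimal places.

s ≈ 0.330

At the steady state, Δk = 0, so s·k^α = (n + δ)·k.
Since y* = [s/(n + δ)]^(α/(1−α)), we have s/(n + δ) = (y*)^((1−α)/α) = 5.91^1.1739 = 8.0495.
Therefore s = 8.0495 × (n + δ) = 8.0495 × 0.041 = 0.3300.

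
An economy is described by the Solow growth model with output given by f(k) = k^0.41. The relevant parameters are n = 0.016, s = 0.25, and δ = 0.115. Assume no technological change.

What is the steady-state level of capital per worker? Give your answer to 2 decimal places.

In steady state, investment equals break-even investment: s·k^α = (n + δ)·k.
Dividing both sides by k: k^(1−α) = s / (n + δ).
k^0.59 = 0.25 / (0.016 + 0.115) = 0.25 / 0.131 = 1.9084
k* = 1.9084^(1/0.59) ≈ 2.9903

k* ≈ 2.99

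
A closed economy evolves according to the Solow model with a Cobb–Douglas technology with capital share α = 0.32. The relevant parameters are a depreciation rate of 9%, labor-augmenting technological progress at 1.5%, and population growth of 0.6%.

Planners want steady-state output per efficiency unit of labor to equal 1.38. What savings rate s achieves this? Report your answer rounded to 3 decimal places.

At the steady state, Δk = 0, so s·k^α = (n + g + δ)·k.
Since y* = [s/(n + g + δ)]^(α/(1−α)), we have s/(n + g + δ) = (y*)^((1−α)/α) = 1.38^2.125 = 1.9826.
Therefore s = 1.9826 × (n + g + δ) = 1.9826 × 0.111 = 0.2201.

s ≈ 0.220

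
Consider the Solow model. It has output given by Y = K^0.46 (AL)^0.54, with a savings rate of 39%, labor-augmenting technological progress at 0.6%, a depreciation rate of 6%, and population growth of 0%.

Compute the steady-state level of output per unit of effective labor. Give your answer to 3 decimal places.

At the steady state, Δk = 0, so s·k^α = (n + g + δ)·k.
Dividing both sides by k: k^(1−α) = s / (n + g + δ).
k^0.54 = 0.39 / (0.000 + 0.006 + 0.060) = 0.39 / 0.066 = 5.9091
k* = 5.9091^(1/0.54) ≈ 26.8376
y* = (k*)^α = 26.8376^0.46 ≈ 4.5417

y* = 4.542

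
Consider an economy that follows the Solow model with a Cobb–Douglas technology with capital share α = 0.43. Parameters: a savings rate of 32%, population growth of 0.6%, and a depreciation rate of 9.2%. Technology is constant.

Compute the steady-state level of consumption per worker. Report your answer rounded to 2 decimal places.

In steady state, investment equals break-even investment: s·k^α = (n + δ)·k.
Rearranging, k^(1−α) = s / (n + δ).
k^0.57 = 0.32 / (0.006 + 0.092) = 0.32 / 0.098 = 3.2653
k* = 3.2653^(1/0.57) ≈ 7.9730
y* = (k*)^α = 7.9730^0.43 ≈ 2.4417
c* = (1 − s)·y* = (1 − 0.32) × 2.4417 ≈ 1.6604

c* = 1.66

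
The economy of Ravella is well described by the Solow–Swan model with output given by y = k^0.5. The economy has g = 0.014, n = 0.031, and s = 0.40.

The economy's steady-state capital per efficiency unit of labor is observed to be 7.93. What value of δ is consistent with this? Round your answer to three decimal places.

Steady state requires s·f(k) = (n + g + δ)·k, i.e. s·k^α = (n + g + δ)·k.
So s / (n + g + δ) = (k*)^(1−α) = 7.93^0.5 = 2.8160.
Therefore n + g + δ = s / 2.8160 = 0.40 / 2.8160 = 0.1420, so δ = 0.1420 − 0.045 = 0.0970.

δ ≈ 0.097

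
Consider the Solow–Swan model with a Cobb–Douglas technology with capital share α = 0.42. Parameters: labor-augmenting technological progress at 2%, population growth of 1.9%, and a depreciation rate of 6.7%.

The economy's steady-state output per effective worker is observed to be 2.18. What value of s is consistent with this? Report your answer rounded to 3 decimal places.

At the steady state, Δk = 0, so s·k^α = (n + g + δ)·k.
Since y* = [s/(n + g + δ)]^(α/(1−α)), we have s/(n + g + δ) = (y*)^((1−α)/α) = 2.18^1.381 = 2.9337.
Therefore s = 2.9337 × (n + g + δ) = 2.9337 × 0.106 = 0.3110.

s ≈ 0.311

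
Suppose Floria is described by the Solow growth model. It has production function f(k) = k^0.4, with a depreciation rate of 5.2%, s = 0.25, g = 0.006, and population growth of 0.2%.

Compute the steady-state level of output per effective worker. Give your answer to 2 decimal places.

At the steady state, Δk = 0, so s·k^α = (n + g + δ)·k.
Rearranging, k^(1−α) = s / (n + g + δ).
k^0.6 = 0.25 / (0.002 + 0.006 + 0.052) = 0.25 / 0.060 = 4.1667
k* = 4.1667^(1/0.6) ≈ 10.7891
y* = (k*)^α = 10.7891^0.4 ≈ 2.5894

y* ≈ 2.59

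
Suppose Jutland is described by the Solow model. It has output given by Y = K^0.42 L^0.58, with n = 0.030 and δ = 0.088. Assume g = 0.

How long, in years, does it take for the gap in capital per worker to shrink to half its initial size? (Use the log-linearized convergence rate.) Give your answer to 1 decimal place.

Near the steady state the convergence rate is λ = (1 − α)(n + δ).
λ = (1 − 0.42) × 0.118 = 0.58 × 0.118 = 0.06844
Half-life = ln 2 / λ = 0.6931 / 0.06844 ≈ 10.13 years

half-life ≈ 10.1 years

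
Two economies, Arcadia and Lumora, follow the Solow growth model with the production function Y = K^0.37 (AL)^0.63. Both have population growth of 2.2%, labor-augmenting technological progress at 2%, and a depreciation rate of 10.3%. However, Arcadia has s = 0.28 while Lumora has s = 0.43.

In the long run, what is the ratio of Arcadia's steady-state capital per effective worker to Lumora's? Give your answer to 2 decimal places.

Steady-state k* = [s/(n + g + δ)]^(1/(1−α)), so the ratio is [ (s_A/(n + g + δ)_A) / (s_L/(n + g + δ)_L) ]^1.5873.
s_A/(n + g + δ)_A = 0.28/0.145 = 1.9310; s_L/(n + g + δ)_L = 0.43/0.145 = 2.9655.
Ratio = (1.9310/2.9655)^1.5873 = 0.6512^1.5873 ≈ 0.5062

k*_A / k*_L ≈ 0.51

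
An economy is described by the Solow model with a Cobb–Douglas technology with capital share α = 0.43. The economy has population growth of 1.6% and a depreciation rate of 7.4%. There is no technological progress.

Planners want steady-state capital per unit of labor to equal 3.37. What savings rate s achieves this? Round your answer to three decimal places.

s ≈ 0.180

At the steady state, Δk = 0, so s·k^α = (n + δ)·k.
So s / (n + δ) = (k*)^(1−α) = 3.37^0.57 = 1.9987.
Therefore s = 1.9987 × (n + δ) = 1.9987 × 0.090 = 0.1799.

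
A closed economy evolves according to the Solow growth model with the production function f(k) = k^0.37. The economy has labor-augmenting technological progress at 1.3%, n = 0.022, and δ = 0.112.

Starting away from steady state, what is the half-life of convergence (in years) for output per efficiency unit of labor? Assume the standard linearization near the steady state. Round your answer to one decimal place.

about 7.5 years

Near the steady state the convergence rate is λ = (1 − α)(n + g + δ).
λ = (1 − 0.37) × 0.147 = 0.63 × 0.147 = 0.09261
Half-life = ln 2 / λ = 0.6931 / 0.09261 ≈ 7.48 years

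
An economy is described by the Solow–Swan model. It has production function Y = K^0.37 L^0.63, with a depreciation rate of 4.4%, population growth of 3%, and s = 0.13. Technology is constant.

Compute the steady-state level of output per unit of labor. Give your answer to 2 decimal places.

At the steady state, Δk = 0, so s·k^α = (n + δ)·k.
Dividing both sides by k: k^(1−α) = s / (n + δ).
k^0.63 = 0.13 / (0.030 + 0.044) = 0.13 / 0.074 = 1.7568
k* = 1.7568^(1/0.63) ≈ 2.4460
y* = (k*)^α = 2.4460^0.37 ≈ 1.3923

y* = 1.39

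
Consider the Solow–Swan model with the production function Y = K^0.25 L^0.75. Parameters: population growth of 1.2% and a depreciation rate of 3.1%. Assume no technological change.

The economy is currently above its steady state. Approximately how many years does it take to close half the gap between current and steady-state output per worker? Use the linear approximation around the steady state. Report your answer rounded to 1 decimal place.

Near the steady state the convergence rate is λ = (1 − α)(n + δ).
λ = (1 − 0.25) × 0.043 = 0.75 × 0.043 = 0.03225
Half-life = ln 2 / λ = 0.6931 / 0.03225 ≈ 21.49 years

about 21.5 years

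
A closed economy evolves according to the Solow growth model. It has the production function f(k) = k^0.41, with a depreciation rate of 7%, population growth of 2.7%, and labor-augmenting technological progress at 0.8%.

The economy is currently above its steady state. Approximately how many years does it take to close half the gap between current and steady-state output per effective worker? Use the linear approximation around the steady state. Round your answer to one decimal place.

t_½ ≈ 11.2 years

Near the steady state the convergence rate is λ = (1 − α)(n + g + δ).
λ = (1 − 0.41) × 0.105 = 0.59 × 0.105 = 0.06195
Half-life = ln 2 / λ = 0.6931 / 0.06195 ≈ 11.19 years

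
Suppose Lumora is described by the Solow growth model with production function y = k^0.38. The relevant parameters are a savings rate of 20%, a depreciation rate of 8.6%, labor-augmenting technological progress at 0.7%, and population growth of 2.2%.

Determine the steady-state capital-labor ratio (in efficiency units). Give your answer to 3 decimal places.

At the steady state, Δk = 0, so s·k^α = (n + g + δ)·k.
Dividing both sides by k: k^(1−α) = s / (n + g + δ).
k^0.62 = 0.20 / (0.022 + 0.007 + 0.086) = 0.20 / 0.115 = 1.7391
k* = 1.7391^(1/0.62) ≈ 2.4413

k* ≈ 2.441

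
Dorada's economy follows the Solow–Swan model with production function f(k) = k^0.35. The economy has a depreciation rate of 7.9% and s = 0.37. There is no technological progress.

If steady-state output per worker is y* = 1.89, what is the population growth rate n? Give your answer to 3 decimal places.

At the steady state, Δk = 0, so s·k^α = (n + δ)·k.
Since y* = [s/(n + δ)]^(α/(1−α)), we have s/(n + δ) = (y*)^((1−α)/α) = 1.89^1.8571 = 3.2615.
Therefore n + δ = s / 3.2615 = 0.37 / 3.2615 = 0.1134, so n = 0.1134 − 0.079 = 0.0344.

n ≈ 0.034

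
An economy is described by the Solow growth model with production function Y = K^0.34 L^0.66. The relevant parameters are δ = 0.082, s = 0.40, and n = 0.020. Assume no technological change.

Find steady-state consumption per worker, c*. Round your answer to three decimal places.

Steady state requires s·f(k) = (n + δ)·k, i.e. s·k^α = (n + δ)·k.
Rearranging, k^(1−α) = s / (n + δ).
k^0.66 = 0.40 / (0.020 + 0.082) = 0.40 / 0.102 = 3.9216
k* = 3.9216^(1/0.66) ≈ 7.9284
y* = (k*)^α = 7.9284^0.34 ≈ 2.0217
c* = (1 − s)·y* = (1 − 0.40) × 2.0217 ≈ 1.2130

c* = 1.213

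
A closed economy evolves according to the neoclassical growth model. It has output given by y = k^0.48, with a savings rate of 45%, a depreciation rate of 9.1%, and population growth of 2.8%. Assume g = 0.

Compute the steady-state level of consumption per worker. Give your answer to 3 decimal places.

At the steady state, Δk = 0, so s·k^α = (n + δ)·k.
Dividing both sides by k: k^(1−α) = s / (n + δ).
k^0.52 = 0.45 / (0.028 + 0.091) = 0.45 / 0.119 = 3.7815
k* = 3.7815^(1/0.52) ≈ 12.9090
y* = (k*)^α = 12.9090^0.48 ≈ 3.4137
c* = (1 − s)·y* = (1 − 0.45) × 3.4137 ≈ 1.8775

c* = 1.878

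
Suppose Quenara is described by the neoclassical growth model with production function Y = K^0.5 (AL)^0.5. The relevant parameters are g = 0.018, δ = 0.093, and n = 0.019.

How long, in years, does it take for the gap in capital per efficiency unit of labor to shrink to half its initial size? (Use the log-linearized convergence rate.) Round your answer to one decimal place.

Near the steady state the convergence rate is λ = (1 − α)(n + g + δ).
λ = (1 − 0.5) × 0.130 = 0.5 × 0.130 = 0.0650
Half-life = ln 2 / λ = 0.6931 / 0.0650 ≈ 10.66 years

half-life ≈ 10.7 years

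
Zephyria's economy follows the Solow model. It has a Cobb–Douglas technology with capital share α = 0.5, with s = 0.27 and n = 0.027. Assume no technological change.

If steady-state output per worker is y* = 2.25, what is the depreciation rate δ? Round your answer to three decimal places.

In steady state, investment equals break-even investment: s·k^α = (n + δ)·k.
Since y* = [s/(n + δ)]^(α/(1−α)), we have s/(n + δ) = (y*)^((1−α)/α) = 2.25^1 = 2.2500.
Therefore n + δ = s / 2.2500 = 0.27 / 2.2500 = 0.1200, so δ = 0.1200 − 0.027 = 0.0930.

δ ≈ 0.093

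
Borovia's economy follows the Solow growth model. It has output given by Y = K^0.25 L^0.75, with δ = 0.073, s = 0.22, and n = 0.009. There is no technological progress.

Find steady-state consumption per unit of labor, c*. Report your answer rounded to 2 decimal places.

In steady state, investment equals break-even investment: s·k^α = (n + δ)·k.
Dividing both sides by k: k^(1−α) = s / (n + δ).
k^0.75 = 0.22 / (0.009 + 0.073) = 0.22 / 0.082 = 2.6829
k* = 2.6829^(1/0.75) ≈ 3.7280
y* = (k*)^α = 3.7280^0.25 ≈ 1.3895
c* = (1 − s)·y* = (1 − 0.22) × 1.3895 ≈ 1.0838

c* ≈ 1.08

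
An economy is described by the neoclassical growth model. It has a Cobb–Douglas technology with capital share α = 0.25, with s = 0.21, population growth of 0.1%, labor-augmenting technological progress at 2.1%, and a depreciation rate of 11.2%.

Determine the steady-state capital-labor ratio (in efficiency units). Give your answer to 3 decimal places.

At the steady state, Δk = 0, so s·k^α = (n + g + δ)·k.
Rearranging, k^(1−α) = s / (n + g + δ).
k^0.75 = 0.21 / (0.001 + 0.021 + 0.112) = 0.21 / 0.134 = 1.5672
k* = 1.5672^(1/0.75) ≈ 1.8204

k* ≈ 1.820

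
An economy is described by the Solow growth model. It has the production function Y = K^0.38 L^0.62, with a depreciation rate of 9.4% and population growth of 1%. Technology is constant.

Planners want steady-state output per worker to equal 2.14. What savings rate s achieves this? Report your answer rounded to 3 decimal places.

s ≈ 0.360

In steady state, investment equals break-even investment: s·k^α = (n + δ)·k.
Since y* = [s/(n + δ)]^(α/(1−α)), we have s/(n + δ) = (y*)^((1−α)/α) = 2.14^1.6316 = 3.4602.
Therefore s = 3.4602 × (n + δ) = 3.4602 × 0.104 = 0.3599.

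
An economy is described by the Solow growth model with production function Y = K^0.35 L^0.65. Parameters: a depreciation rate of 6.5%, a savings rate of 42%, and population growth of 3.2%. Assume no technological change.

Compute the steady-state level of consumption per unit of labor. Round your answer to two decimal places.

c* ≈ 1.28

At the steady state, Δk = 0, so s·k^α = (n + δ)·k.
Dividing both sides by k: k^(1−α) = s / (n + δ).
k^0.65 = 0.42 / (0.032 + 0.065) = 0.42 / 0.097 = 4.3299
k* = 4.3299^(1/0.65) ≈ 9.5323
y* = (k*)^α = 9.5323^0.35 ≈ 2.2015
c* = (1 − s)·y* = (1 − 0.42) × 2.2015 ≈ 1.2769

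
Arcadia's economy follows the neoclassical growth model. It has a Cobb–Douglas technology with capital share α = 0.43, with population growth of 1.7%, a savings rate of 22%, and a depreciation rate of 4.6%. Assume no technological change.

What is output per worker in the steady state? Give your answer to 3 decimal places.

Steady state requires s·f(k) = (n + δ)·k, i.e. s·k^α = (n + δ)·k.
Dividing both sides by k: k^(1−α) = s / (n + δ).
k^0.57 = 0.22 / (0.017 + 0.046) = 0.22 / 0.063 = 3.4921
k* = 3.4921^(1/0.57) ≈ 8.9698
y* = (k*)^α = 8.9698^0.43 ≈ 2.5686

y* = 2.569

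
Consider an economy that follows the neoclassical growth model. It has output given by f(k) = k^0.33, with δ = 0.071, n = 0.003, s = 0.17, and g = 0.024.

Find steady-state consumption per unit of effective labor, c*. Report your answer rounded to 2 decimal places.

In steady state, investment equals break-even investment: s·k^α = (n + g + δ)·k.
Rearranging, k^(1−α) = s / (n + g + δ).
k^0.67 = 0.17 / (0.003 + 0.024 + 0.071) = 0.17 / 0.098 = 1.7347
k* = 1.7347^(1/0.67) ≈ 2.2754
y* = (k*)^α = 2.2754^0.33 ≈ 1.3117
c* = (1 − s)·y* = (1 − 0.17) × 1.3117 ≈ 1.0887

c* ≈ 1.09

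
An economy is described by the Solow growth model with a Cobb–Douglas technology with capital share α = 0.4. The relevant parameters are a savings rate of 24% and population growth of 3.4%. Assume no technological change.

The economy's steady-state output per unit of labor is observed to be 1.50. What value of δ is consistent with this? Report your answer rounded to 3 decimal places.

δ ≈ 0.097

In steady state, investment equals break-even investment: s·k^α = (n + δ)·k.
Since y* = [s/(n + δ)]^(α/(1−α)), we have s/(n + δ) = (y*)^((1−α)/α) = 1.50^1.5 = 1.8371.
Therefore n + δ = s / 1.8371 = 0.24 / 1.8371 = 0.1306, so δ = 0.1306 − 0.034 = 0.0966.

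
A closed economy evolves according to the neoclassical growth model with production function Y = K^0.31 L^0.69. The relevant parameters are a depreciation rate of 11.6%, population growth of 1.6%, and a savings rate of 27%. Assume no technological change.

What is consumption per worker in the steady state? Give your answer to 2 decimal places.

In steady state, investment equals break-even investment: s·k^α = (n + δ)·k.
Dividing both sides by k: k^(1−α) = s / (n + δ).
k^0.69 = 0.27 / (0.016 + 0.116) = 0.27 / 0.132 = 2.0455
k* = 2.0455^(1/0.69) ≈ 2.8212
y* = (k*)^α = 2.8212^0.31 ≈ 1.3792
c* = (1 − s)·y* = (1 − 0.27) × 1.3792 ≈ 1.0068

c* = 1.01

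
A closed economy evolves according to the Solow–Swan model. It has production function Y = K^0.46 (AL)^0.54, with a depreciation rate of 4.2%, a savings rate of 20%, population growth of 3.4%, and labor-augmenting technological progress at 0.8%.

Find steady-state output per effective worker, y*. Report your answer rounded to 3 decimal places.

In steady state, investment equals break-even investment: s·k^α = (n + g + δ)·k.
Dividing both sides by k: k^(1−α) = s / (n + g + δ).
k^0.54 = 0.20 / (0.034 + 0.008 + 0.042) = 0.20 / 0.084 = 2.3810
k* = 2.3810^(1/0.54) ≈ 4.9854
y* = (k*)^α = 4.9854^0.46 ≈ 2.0938

y* ≈ 2.094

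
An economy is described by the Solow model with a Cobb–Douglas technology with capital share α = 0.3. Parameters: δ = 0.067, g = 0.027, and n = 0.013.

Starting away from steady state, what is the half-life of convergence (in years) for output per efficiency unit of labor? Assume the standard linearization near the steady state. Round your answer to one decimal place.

Near the steady state the convergence rate is λ = (1 − α)(n + g + δ).
λ = (1 − 0.3) × 0.107 = 0.7 × 0.107 = 0.0749
Half-life = ln 2 / λ = 0.6931 / 0.0749 ≈ 9.25 years

t_½ ≈ 9.3 years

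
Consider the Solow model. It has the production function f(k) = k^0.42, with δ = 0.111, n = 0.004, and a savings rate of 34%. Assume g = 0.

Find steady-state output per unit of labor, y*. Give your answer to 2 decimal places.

y* = 2.19

In steady state, investment equals break-even investment: s·k^α = (n + δ)·k.
Rearranging, k^(1−α) = s / (n + δ).
k^0.58 = 0.34 / (0.004 + 0.111) = 0.34 / 0.115 = 2.9565
k* = 2.9565^(1/0.58) ≈ 6.4817
y* = (k*)^α = 6.4817^0.42 ≈ 2.1923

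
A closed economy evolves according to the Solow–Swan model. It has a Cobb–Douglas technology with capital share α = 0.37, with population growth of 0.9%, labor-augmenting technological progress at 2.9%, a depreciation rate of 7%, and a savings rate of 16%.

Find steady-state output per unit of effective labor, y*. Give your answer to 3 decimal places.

y* ≈ 1.260

In steady state, investment equals break-even investment: s·k^α = (n + g + δ)·k.
Rearranging, k^(1−α) = s / (n + g + δ).
k^0.63 = 0.16 / (0.009 + 0.029 + 0.070) = 0.16 / 0.108 = 1.4815
k* = 1.4815^(1/0.63) ≈ 1.8662
y* = (k*)^α = 1.8662^0.37 ≈ 1.2597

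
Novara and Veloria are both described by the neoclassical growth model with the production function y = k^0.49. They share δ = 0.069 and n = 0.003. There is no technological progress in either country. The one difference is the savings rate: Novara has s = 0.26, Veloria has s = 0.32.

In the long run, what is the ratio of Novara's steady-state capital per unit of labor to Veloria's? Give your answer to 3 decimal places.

Steady-state k* = [s/(n + δ)]^(1/(1−α)), so the ratio is [ (s_N/(n + δ)_N) / (s_V/(n + δ)_V) ]^1.9608.
s_N/(n + δ)_N = 0.26/0.072 = 3.6111; s_V/(n + δ)_V = 0.32/0.072 = 4.4444.
Ratio = (3.6111/4.4444)^1.9608 = 0.8125^1.9608 ≈ 0.6656

ratio ≈ 0.666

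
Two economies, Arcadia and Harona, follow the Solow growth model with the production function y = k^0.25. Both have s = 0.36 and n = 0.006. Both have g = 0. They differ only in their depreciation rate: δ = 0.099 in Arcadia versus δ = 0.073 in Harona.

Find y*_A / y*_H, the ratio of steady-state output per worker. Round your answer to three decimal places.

Steady-state y* = [s/(n + δ)]^(α/(1−α)), so the ratio is [ (s_A/(n + δ)_A) / (s_H/(n + δ)_H) ]^0.3333.
s_A/(n + δ)_A = 0.36/0.105 = 3.4286; s_H/(n + δ)_H = 0.36/0.079 = 4.5570.
Ratio = (3.4286/4.5570)^0.3333 = 0.7524^0.3333 ≈ 0.9095

ratio ≈ 0.910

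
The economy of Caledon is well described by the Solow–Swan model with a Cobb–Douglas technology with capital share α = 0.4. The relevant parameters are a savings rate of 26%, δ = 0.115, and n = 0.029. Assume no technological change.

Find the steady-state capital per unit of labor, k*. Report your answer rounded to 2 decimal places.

In steady state, investment equals break-even investment: s·k^α = (n + δ)·k.
Dividing both sides by k: k^(1−α) = s / (n + δ).
k^0.6 = 0.26 / (0.029 + 0.115) = 0.26 / 0.144 = 1.8056
k* = 1.8056^(1/0.6) ≈ 2.6773

k* ≈ 2.68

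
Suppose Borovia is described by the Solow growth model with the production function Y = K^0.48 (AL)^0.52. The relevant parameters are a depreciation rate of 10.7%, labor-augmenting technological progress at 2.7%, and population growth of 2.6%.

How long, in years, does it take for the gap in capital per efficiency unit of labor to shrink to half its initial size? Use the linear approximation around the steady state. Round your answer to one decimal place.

about 8.3 years

Near the steady state the convergence rate is λ = (1 − α)(n + g + δ).
λ = (1 − 0.48) × 0.160 = 0.52 × 0.160 = 0.0832
Half-life = ln 2 / λ = 0.6931 / 0.0832 ≈ 8.33 years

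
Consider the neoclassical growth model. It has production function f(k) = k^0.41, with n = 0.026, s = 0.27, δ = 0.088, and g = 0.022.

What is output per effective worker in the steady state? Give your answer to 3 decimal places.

Steady state requires s·f(k) = (n + g + δ)·k, i.e. s·k^α = (n + g + δ)·k.
Dividing both sides by k: k^(1−α) = s / (n + g + δ).
k^0.59 = 0.27 / (0.026 + 0.022 + 0.088) = 0.27 / 0.136 = 1.9853
k* = 1.9853^(1/0.59) ≈ 3.1973
y* = (k*)^α = 3.1973^0.41 ≈ 1.6105

y* ≈ 1.611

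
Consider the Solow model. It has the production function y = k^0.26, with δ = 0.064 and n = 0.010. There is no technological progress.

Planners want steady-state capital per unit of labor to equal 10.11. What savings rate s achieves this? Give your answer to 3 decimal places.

s ≈ 0.410

Steady state requires s·f(k) = (n + δ)·k, i.e. s·k^α = (n + δ)·k.
So s / (n + δ) = (k*)^(1−α) = 10.11^0.74 = 5.5401.
Therefore s = 5.5401 × (n + δ) = 5.5401 × 0.074 = 0.4100.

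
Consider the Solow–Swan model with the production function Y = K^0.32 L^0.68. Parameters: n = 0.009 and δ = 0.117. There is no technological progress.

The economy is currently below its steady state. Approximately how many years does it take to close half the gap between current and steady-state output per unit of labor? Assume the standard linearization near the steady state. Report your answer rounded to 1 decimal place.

half-life ≈ 8.1 years

Near the steady state the convergence rate is λ = (1 − α)(n + δ).
λ = (1 − 0.32) × 0.126 = 0.68 × 0.126 = 0.08568
Half-life = ln 2 / λ = 0.6931 / 0.08568 ≈ 8.09 years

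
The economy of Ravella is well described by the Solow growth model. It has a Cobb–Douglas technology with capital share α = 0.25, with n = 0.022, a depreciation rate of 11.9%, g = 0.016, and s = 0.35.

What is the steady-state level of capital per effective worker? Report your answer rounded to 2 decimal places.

k* = 2.91

In steady state, investment equals break-even investment: s·k^α = (n + g + δ)·k.
Dividing both sides by k: k^(1−α) = s / (n + g + δ).
k^0.75 = 0.35 / (0.022 + 0.016 + 0.119) = 0.35 / 0.157 = 2.2293
k* = 2.2293^(1/0.75) ≈ 2.9122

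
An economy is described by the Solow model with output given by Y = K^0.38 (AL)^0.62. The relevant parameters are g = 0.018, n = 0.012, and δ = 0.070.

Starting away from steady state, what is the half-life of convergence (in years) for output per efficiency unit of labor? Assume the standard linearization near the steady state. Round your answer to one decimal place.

Near the steady state the convergence rate is λ = (1 − α)(n + g + δ).
λ = (1 − 0.38) × 0.100 = 0.62 × 0.100 = 0.0620
Half-life = ln 2 / λ = 0.6931 / 0.0620 ≈ 11.18 years

t_½ ≈ 11.2 years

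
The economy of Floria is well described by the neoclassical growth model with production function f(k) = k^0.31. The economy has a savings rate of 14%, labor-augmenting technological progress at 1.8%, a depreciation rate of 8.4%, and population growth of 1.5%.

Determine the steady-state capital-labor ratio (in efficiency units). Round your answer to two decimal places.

k* = 1.30

In steady state, investment equals break-even investment: s·k^α = (n + g + δ)·k.
Dividing both sides by k: k^(1−α) = s / (n + g + δ).
k^0.69 = 0.14 / (0.015 + 0.018 + 0.084) = 0.14 / 0.117 = 1.1966
k* = 1.1966^(1/0.69) ≈ 1.2971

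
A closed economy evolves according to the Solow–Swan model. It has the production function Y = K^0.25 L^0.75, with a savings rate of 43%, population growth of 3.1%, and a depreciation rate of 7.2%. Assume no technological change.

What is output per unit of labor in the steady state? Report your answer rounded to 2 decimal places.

At the steady state, Δk = 0, so s·k^α = (n + δ)·k.
Dividing both sides by k: k^(1−α) = s / (n + δ).
k^0.75 = 0.43 / (0.031 + 0.072) = 0.43 / 0.103 = 4.1748
k* = 4.1748^(1/0.75) ≈ 6.7222
y* = (k*)^α = 6.7222^0.25 ≈ 1.6102

y* ≈ 1.61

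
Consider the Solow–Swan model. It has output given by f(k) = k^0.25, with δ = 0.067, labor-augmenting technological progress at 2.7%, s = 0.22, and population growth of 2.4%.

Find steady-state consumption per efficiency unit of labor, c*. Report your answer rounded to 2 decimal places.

Steady state requires s·f(k) = (n + g + δ)·k, i.e. s·k^α = (n + g + δ)·k.
Rearranging, k^(1−α) = s / (n + g + δ).
k^0.75 = 0.22 / (0.024 + 0.027 + 0.067) = 0.22 / 0.118 = 1.8644
k* = 1.8644^(1/0.75) ≈ 2.2947
y* = (k*)^α = 2.2947^0.25 ≈ 1.2308
c* = (1 − s)·y* = (1 − 0.22) × 1.2308 ≈ 0.9600

c* = 0.96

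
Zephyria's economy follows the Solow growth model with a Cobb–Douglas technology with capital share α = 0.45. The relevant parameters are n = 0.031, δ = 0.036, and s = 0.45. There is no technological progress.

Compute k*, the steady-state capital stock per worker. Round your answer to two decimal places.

Steady state requires s·f(k) = (n + δ)·k, i.e. s·k^α = (n + δ)·k.
Rearranging, k^(1−α) = s / (n + δ).
k^0.55 = 0.45 / (0.031 + 0.036) = 0.45 / 0.067 = 6.7164
k* = 6.7164^(1/0.55) ≈ 31.9069

k* ≈ 31.91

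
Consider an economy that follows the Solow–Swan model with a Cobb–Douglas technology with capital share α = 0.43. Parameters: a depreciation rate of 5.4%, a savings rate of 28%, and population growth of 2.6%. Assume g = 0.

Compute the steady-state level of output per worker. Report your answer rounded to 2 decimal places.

In steady state, investment equals break-even investment: s·k^α = (n + δ)·k.
Dividing both sides by k: k^(1−α) = s / (n + δ).
k^0.57 = 0.28 / (0.026 + 0.054) = 0.28 / 0.080 = 3.5000
k* = 3.5000^(1/0.57) ≈ 9.0054
y* = (k*)^α = 9.0054^0.43 ≈ 2.5730

y* ≈ 2.57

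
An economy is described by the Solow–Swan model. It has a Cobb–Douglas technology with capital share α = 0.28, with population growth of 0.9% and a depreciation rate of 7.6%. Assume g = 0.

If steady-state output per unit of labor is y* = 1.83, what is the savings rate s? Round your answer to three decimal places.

s ≈ 0.402

In steady state, investment equals break-even investment: s·k^α = (n + δ)·k.
Since y* = [s/(n + δ)]^(α/(1−α)), we have s/(n + δ) = (y*)^((1−α)/α) = 1.83^2.5714 = 4.7301.
Therefore s = 4.7301 × (n + δ) = 4.7301 × 0.085 = 0.4021.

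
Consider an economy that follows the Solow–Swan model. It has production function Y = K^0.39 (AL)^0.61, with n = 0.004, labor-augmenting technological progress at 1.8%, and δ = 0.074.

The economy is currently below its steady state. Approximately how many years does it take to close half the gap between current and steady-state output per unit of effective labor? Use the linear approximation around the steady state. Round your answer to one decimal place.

Near the steady state the convergence rate is λ = (1 − α)(n + g + δ).
λ = (1 − 0.39) × 0.096 = 0.61 × 0.096 = 0.05856
Half-life = ln 2 / λ = 0.6931 / 0.05856 ≈ 11.84 years

t_½ ≈ 11.8 years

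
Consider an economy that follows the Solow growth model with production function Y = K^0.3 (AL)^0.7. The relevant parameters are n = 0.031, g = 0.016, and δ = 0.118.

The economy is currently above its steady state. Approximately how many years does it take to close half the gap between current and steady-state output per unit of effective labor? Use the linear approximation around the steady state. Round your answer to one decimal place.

t_½ ≈ 6.0 years

Near the steady state the convergence rate is λ = (1 − α)(n + g + δ).
λ = (1 − 0.3) × 0.165 = 0.7 × 0.165 = 0.1155
Half-life = ln 2 / λ = 0.6931 / 0.1155 ≈ 6.00 years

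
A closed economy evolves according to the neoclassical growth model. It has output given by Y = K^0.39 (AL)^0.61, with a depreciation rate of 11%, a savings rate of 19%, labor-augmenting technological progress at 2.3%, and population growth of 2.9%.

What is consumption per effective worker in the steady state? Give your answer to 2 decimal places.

c* = 0.90

At the steady state, Δk = 0, so s·k^α = (n + g + δ)·k.
Dividing both sides by k: k^(1−α) = s / (n + g + δ).
k^0.61 = 0.19 / (0.029 + 0.023 + 0.110) = 0.19 / 0.162 = 1.1728
k* = 1.1728^(1/0.61) ≈ 1.2986
y* = (k*)^α = 1.2986^0.39 ≈ 1.1073
c* = (1 − s)·y* = (1 − 0.19) × 1.1073 ≈ 0.8969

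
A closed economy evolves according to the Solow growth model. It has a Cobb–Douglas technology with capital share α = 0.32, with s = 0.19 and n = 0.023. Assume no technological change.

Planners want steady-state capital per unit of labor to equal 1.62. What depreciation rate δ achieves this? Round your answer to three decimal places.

In steady state, investment equals break-even investment: s·k^α = (n + δ)·k.
So s / (n + δ) = (k*)^(1−α) = 1.62^0.68 = 1.3883.
Therefore n + δ = s / 1.3883 = 0.19 / 1.3883 = 0.1369, so δ = 0.1369 − 0.023 = 0.1139.

δ ≈ 0.114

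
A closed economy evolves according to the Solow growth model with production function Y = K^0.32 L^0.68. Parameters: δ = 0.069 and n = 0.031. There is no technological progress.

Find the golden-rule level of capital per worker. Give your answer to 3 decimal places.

The golden rule sets f'(k) = n + δ, i.e. α·k^(α−1) = n + δ.
So k^(1−α) = α / (n + δ) = 0.32 / 0.100 = 3.2000.
k_gold = 3.2000^(1/0.68) ≈ 5.5318

k_gold ≈ 5.532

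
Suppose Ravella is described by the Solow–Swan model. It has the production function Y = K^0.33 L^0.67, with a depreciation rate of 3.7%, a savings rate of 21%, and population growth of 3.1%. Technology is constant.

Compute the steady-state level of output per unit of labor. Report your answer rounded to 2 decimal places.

y* = 1.74

At the steady state, Δk = 0, so s·k^α = (n + δ)·k.
Rearranging, k^(1−α) = s / (n + δ).
k^0.67 = 0.21 / (0.031 + 0.037) = 0.21 / 0.068 = 3.0882
k* = 3.0882^(1/0.67) ≈ 5.3815
y* = (k*)^α = 5.3815^0.33 ≈ 1.7426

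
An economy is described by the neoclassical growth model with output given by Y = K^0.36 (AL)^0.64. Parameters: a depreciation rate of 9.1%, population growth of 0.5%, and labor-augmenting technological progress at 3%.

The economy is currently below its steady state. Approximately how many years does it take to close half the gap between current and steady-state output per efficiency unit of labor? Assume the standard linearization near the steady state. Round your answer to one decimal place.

half-life ≈ 8.6 years

Near the steady state the convergence rate is λ = (1 − α)(n + g + δ).
λ = (1 − 0.36) × 0.126 = 0.64 × 0.126 = 0.08064
Half-life = ln 2 / λ = 0.6931 / 0.08064 ≈ 8.59 years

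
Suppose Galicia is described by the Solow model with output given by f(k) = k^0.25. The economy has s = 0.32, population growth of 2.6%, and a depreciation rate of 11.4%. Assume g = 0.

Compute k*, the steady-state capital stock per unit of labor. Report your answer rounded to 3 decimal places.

k* = 3.011

At the steady state, Δk = 0, so s·k^α = (n + δ)·k.
Dividing both sides by k: k^(1−α) = s / (n + δ).
k^0.75 = 0.32 / (0.026 + 0.114) = 0.32 / 0.140 = 2.2857
k* = 2.2857^(1/0.75) ≈ 3.0109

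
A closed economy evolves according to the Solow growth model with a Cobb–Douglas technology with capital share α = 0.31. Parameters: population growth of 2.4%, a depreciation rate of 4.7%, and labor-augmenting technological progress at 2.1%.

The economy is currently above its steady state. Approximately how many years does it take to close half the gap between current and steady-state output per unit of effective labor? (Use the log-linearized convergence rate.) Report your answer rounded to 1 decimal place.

Near the steady state the convergence rate is λ = (1 − α)(n + g + δ).
λ = (1 − 0.31) × 0.092 = 0.69 × 0.092 = 0.06348
Half-life = ln 2 / λ = 0.6931 / 0.06348 ≈ 10.92 years

half-life ≈ 10.9 years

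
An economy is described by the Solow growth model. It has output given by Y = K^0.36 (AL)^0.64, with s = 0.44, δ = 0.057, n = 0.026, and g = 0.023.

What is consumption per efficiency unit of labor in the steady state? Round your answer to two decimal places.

c* ≈ 1.25

At the steady state, Δk = 0, so s·k^α = (n + g + δ)·k.
Dividing both sides by k: k^(1−α) = s / (n + g + δ).
k^0.64 = 0.44 / (0.026 + 0.023 + 0.057) = 0.44 / 0.106 = 4.1509
k* = 4.1509^(1/0.64) ≈ 9.2437
y* = (k*)^α = 9.2437^0.36 ≈ 2.2269
c* = (1 − s)·y* = (1 − 0.44) × 2.2269 ≈ 1.2471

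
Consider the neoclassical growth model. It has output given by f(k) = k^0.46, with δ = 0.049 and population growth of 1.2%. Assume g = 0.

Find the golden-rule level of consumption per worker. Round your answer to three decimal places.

c_gold ≈ 3.019

At the golden rule, f'(k) = n + δ, so α·k^(α−1) = n + δ and k_gold = (α/(n + δ))^(1/(1−α)).
k_gold = (0.46/0.061)^(1/0.54) = 7.5410^1.8519 ≈ 42.1610
c_gold = f(k_gold) − (n + δ)·k_gold = 5.5906 − 0.061×42.1610 ≈ 3.0188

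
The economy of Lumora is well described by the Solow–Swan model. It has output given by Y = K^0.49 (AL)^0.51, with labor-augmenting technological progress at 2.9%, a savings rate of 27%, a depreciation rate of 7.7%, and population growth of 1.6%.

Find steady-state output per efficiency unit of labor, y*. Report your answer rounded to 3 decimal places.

In steady state, investment equals break-even investment: s·k^α = (n + g + δ)·k.
Dividing both sides by k: k^(1−α) = s / (n + g + δ).
k^0.51 = 0.27 / (0.016 + 0.029 + 0.077) = 0.27 / 0.122 = 2.2131
k* = 2.2131^(1/0.51) ≈ 4.7476
y* = (k*)^α = 4.7476^0.49 ≈ 2.1452

y* = 2.145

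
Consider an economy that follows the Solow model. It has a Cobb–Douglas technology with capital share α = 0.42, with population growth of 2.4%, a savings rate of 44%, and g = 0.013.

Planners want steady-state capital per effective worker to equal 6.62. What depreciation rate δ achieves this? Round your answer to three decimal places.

δ ≈ 0.110

Steady state requires s·f(k) = (n + g + δ)·k, i.e. s·k^α = (n + g + δ)·k.
So s / (n + g + δ) = (k*)^(1−α) = 6.62^0.58 = 2.9929.
Therefore n + g + δ = s / 2.9929 = 0.44 / 2.9929 = 0.1470, so δ = 0.1470 − 0.037 = 0.1100.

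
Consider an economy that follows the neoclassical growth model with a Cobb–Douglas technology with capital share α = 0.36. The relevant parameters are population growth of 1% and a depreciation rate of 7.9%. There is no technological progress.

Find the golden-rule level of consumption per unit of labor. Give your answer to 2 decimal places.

c_gold ≈ 1.40

At the golden rule, f'(k) = n + δ, so α·k^(α−1) = n + δ and k_gold = (α/(n + δ))^(1/(1−α)).
k_gold = (0.36/0.089)^(1/0.64) = 4.0449^1.5625 ≈ 8.8776
c_gold = f(k_gold) − (n + δ)·k_gold = 2.1948 − 0.089×8.8776 ≈ 1.4047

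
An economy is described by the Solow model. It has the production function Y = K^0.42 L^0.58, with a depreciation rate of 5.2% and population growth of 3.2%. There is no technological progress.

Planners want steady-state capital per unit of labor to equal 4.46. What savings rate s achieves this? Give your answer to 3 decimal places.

s ≈ 0.200

At the steady state, Δk = 0, so s·k^α = (n + δ)·k.
So s / (n + δ) = (k*)^(1−α) = 4.46^0.58 = 2.3802.
Therefore s = 2.3802 × (n + δ) = 2.3802 × 0.084 = 0.1999.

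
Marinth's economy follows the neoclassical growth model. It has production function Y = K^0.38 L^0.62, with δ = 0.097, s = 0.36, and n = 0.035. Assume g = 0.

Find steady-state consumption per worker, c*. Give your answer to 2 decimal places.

c* ≈ 1.18

In steady state, investment equals break-even investment: s·k^α = (n + δ)·k.
Rearranging, k^(1−α) = s / (n + δ).
k^0.62 = 0.36 / (0.035 + 0.097) = 0.36 / 0.132 = 2.7273
k* = 2.7273^(1/0.62) ≈ 5.0442
y* = (k*)^α = 5.0442^0.38 ≈ 1.8495
c* = (1 − s)·y* = (1 − 0.36) × 1.8495 ≈ 1.1837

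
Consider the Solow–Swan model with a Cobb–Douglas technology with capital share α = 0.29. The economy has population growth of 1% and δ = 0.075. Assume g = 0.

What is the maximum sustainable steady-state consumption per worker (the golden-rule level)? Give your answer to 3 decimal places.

c_gold ≈ 1.172

At the golden rule, f'(k) = n + δ, so α·k^(α−1) = n + δ and k_gold = (α/(n + δ))^(1/(1−α)).
k_gold = (0.29/0.085)^(1/0.71) = 3.4118^1.4085 ≈ 5.6326
c_gold = f(k_gold) − (n + δ)·k_gold = 1.6508 − 0.085×5.6326 ≈ 1.1720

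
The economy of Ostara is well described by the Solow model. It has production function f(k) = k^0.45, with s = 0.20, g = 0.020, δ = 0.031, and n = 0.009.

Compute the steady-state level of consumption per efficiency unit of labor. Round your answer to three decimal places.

c* = 2.142

At the steady state, Δk = 0, so s·k^α = (n + g + δ)·k.
Rearranging, k^(1−α) = s / (n + g + δ).
k^0.55 = 0.20 / (0.009 + 0.020 + 0.031) = 0.20 / 0.060 = 3.3333
k* = 3.3333^(1/0.55) ≈ 8.9265
y* = (k*)^α = 8.9265^0.45 ≈ 2.6780
c* = (1 − s)·y* = (1 − 0.20) × 2.6780 ≈ 2.1424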